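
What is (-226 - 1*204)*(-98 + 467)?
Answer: -158670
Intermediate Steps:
(-226 - 1*204)*(-98 + 467) = (-226 - 204)*369 = -430*369 = -158670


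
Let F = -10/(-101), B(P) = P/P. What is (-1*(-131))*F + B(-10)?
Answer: 1411/101 ≈ 13.970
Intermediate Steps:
B(P) = 1
F = 10/101 (F = -10*(-1/101) = 10/101 ≈ 0.099010)
(-1*(-131))*F + B(-10) = -1*(-131)*(10/101) + 1 = 131*(10/101) + 1 = 1310/101 + 1 = 1411/101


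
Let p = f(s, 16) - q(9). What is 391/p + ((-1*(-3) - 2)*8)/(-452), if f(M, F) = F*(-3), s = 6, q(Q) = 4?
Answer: -44287/5876 ≈ -7.5369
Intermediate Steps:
f(M, F) = -3*F
p = -52 (p = -3*16 - 1*4 = -48 - 4 = -52)
391/p + ((-1*(-3) - 2)*8)/(-452) = 391/(-52) + ((-1*(-3) - 2)*8)/(-452) = 391*(-1/52) + ((3 - 2)*8)*(-1/452) = -391/52 + (1*8)*(-1/452) = -391/52 + 8*(-1/452) = -391/52 - 2/113 = -44287/5876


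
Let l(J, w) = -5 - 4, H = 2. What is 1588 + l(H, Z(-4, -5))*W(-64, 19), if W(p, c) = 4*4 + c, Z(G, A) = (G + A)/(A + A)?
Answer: 1273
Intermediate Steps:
Z(G, A) = (A + G)/(2*A) (Z(G, A) = (A + G)/((2*A)) = (A + G)*(1/(2*A)) = (A + G)/(2*A))
l(J, w) = -9
W(p, c) = 16 + c
1588 + l(H, Z(-4, -5))*W(-64, 19) = 1588 - 9*(16 + 19) = 1588 - 9*35 = 1588 - 315 = 1273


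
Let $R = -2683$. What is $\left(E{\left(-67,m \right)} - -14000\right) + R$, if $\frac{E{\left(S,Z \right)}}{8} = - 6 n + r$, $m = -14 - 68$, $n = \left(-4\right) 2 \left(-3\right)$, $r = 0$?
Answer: $10165$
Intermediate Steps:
$n = 24$ ($n = \left(-8\right) \left(-3\right) = 24$)
$m = -82$ ($m = -14 - 68 = -82$)
$E{\left(S,Z \right)} = -1152$ ($E{\left(S,Z \right)} = 8 \left(\left(-6\right) 24 + 0\right) = 8 \left(-144 + 0\right) = 8 \left(-144\right) = -1152$)
$\left(E{\left(-67,m \right)} - -14000\right) + R = \left(-1152 - -14000\right) - 2683 = \left(-1152 + 14000\right) - 2683 = 12848 - 2683 = 10165$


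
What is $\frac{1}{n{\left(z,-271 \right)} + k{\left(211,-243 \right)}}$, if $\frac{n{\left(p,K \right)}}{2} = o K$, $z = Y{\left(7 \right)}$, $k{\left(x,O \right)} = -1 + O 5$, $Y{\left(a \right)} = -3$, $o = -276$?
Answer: $\frac{1}{148376} \approx 6.7396 \cdot 10^{-6}$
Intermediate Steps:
$k{\left(x,O \right)} = -1 + 5 O$
$z = -3$
$n{\left(p,K \right)} = - 552 K$ ($n{\left(p,K \right)} = 2 \left(- 276 K\right) = - 552 K$)
$\frac{1}{n{\left(z,-271 \right)} + k{\left(211,-243 \right)}} = \frac{1}{\left(-552\right) \left(-271\right) + \left(-1 + 5 \left(-243\right)\right)} = \frac{1}{149592 - 1216} = \frac{1}{148376}$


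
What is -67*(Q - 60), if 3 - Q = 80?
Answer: 9179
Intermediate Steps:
Q = -77 (Q = 3 - 1*80 = 3 - 80 = -77)
-67*(Q - 60) = -67*(-77 - 60) = -67*(-137) = 9179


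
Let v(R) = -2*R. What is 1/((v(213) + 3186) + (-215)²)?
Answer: 1/48985 ≈ 2.0414e-5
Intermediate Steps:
1/((v(213) + 3186) + (-215)²) = 1/((-2*213 + 3186) + (-215)²) = 1/((-426 + 3186) + 46225) = 1/(2760 + 46225) = 1/48985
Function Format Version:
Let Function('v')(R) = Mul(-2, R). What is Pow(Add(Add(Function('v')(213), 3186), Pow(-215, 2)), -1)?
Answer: Rational(1, 48985) ≈ 2.0414e-5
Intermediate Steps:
Pow(Add(Add(Function('v')(213), 3186), Pow(-215, 2)), -1) = Pow(Add(Add(Mul(-2, 213), 3186), Pow(-215, 2)), -1) = Pow(Add(Add(-426, 3186), 46225), -1) = Pow(Add(2760, 46225), -1) = Pow(48985, -1) = Rational(1, 48985)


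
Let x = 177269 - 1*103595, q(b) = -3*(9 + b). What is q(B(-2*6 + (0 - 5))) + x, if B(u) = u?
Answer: 73698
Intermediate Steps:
q(b) = -27 - 3*b
x = 73674 (x = 177269 - 103595 = 73674)
q(B(-2*6 + (0 - 5))) + x = (-27 - 3*(-2*6 + (0 - 5))) + 73674 = (-27 - 3*(-12 - 5)) + 73674 = (-27 - 3*(-17)) + 73674 = (-27 + 51) + 73674 = 24 + 73674 = 73698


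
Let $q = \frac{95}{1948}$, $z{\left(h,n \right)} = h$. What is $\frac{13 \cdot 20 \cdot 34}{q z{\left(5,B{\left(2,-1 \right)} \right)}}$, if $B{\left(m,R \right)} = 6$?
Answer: $\frac{3444064}{95} \approx 36253.0$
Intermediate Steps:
$q = \frac{95}{1948}$ ($q = 95 \cdot \frac{1}{1948} = \frac{95}{1948} \approx 0.048768$)
$\frac{13 \cdot 20 \cdot 34}{q z{\left(5,B{\left(2,-1 \right)} \right)}} = \frac{13 \cdot 20 \cdot 34}{\frac{95}{1948} \cdot 5} = \frac{260 \cdot 34}{\frac{475}{1948}} = 8840 \cdot \frac{1948}{475} = \frac{3444064}{95}$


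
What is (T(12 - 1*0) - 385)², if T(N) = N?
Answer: 139129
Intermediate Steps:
(T(12 - 1*0) - 385)² = ((12 - 1*0) - 385)² = ((12 + 0) - 385)² = (12 - 385)² = (-373)² = 139129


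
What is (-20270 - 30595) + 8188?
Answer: -42677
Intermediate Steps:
(-20270 - 30595) + 8188 = -50865 + 8188 = -42677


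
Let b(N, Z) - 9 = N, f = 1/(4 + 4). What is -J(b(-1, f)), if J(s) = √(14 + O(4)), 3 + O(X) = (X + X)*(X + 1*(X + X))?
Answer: -√107 ≈ -10.344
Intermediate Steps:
O(X) = -3 + 6*X² (O(X) = -3 + (X + X)*(X + 1*(X + X)) = -3 + (2*X)*(X + 1*(2*X)) = -3 + (2*X)*(X + 2*X) = -3 + (2*X)*(3*X) = -3 + 6*X²)
f = ⅛ (f = 1/8 = ⅛ ≈ 0.12500)
b(N, Z) = 9 + N
J(s) = √107 (J(s) = √(14 + (-3 + 6*4²)) = √(14 + (-3 + 6*16)) = √(14 + (-3 + 96)) = √(14 + 93) = √107)
-J(b(-1, f)) = -√107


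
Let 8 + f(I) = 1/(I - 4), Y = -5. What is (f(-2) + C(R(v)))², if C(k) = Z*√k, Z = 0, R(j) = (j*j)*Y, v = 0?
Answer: 2401/36 ≈ 66.694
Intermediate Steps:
f(I) = -8 + 1/(-4 + I) (f(I) = -8 + 1/(I - 4) = -8 + 1/(-4 + I))
R(j) = -5*j² (R(j) = (j*j)*(-5) = j²*(-5) = -5*j²)
C(k) = 0 (C(k) = 0*√k = 0)
(f(-2) + C(R(v)))² = ((33 - 8*(-2))/(-4 - 2) + 0)² = ((33 + 16)/(-6) + 0)² = (-⅙*49 + 0)² = (-49/6 + 0)² = (-49/6)² = 2401/36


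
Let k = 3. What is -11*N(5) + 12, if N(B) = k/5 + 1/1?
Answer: -28/5 ≈ -5.6000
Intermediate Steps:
N(B) = 8/5 (N(B) = 3/5 + 1/1 = 3*(1/5) + 1*1 = 3/5 + 1 = 8/5)
-11*N(5) + 12 = -11*8/5 + 12 = -88/5 + 12 = -28/5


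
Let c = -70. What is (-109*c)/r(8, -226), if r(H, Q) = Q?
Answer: -3815/113 ≈ -33.761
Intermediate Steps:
(-109*c)/r(8, -226) = -109*(-70)/(-226) = 7630*(-1/226) = -3815/113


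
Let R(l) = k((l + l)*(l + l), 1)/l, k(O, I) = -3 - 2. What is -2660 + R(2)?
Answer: -5325/2 ≈ -2662.5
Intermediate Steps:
k(O, I) = -5
R(l) = -5/l
-2660 + R(2) = -2660 - 5/2 = -5325/2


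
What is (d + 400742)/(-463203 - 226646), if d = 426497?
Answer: -827239/689849 ≈ -1.1992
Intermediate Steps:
(d + 400742)/(-463203 - 226646) = (426497 + 400742)/(-463203 - 226646) = 827239/(-689849) = 827239*(-1/689849) = -827239/689849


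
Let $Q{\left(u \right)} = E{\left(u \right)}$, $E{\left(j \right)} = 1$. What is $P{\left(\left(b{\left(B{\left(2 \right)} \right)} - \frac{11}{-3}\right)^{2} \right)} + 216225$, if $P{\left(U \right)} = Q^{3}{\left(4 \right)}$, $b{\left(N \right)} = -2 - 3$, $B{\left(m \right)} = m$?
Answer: $216226$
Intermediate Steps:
$b{\left(N \right)} = -5$ ($b{\left(N \right)} = -2 - 3 = -5$)
$Q{\left(u \right)} = 1$
$P{\left(U \right)} = 1$ ($P{\left(U \right)} = 1^{3} = 1$)
$P{\left(\left(b{\left(B{\left(2 \right)} \right)} - \frac{11}{-3}\right)^{2} \right)} + 216225 = 1 + 216225 = 216226$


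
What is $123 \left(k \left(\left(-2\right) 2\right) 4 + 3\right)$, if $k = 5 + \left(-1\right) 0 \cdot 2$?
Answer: $-9471$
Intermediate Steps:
$k = 5$ ($k = 5 + 0 \cdot 2 = 5 + 0 = 5$)
$123 \left(k \left(\left(-2\right) 2\right) 4 + 3\right) = 123 \left(5 \left(\left(-2\right) 2\right) 4 + 3\right) = 123 \left(5 \left(-4\right) 4 + 3\right) = 123 \left(\left(-20\right) 4 + 3\right) = 123 \left(-80 + 3\right) = 123 \left(-77\right) = -9471$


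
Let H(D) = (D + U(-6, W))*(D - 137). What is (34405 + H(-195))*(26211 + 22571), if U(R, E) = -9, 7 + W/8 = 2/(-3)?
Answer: 4982252006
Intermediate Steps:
W = -184/3 (W = -56 + 8*(2/(-3)) = -56 + 8*(2*(-⅓)) = -56 + 8*(-⅔) = -56 - 16/3 = -184/3 ≈ -61.333)
H(D) = (-137 + D)*(-9 + D) (H(D) = (D - 9)*(D - 137) = (-9 + D)*(-137 + D) = (-137 + D)*(-9 + D))
(34405 + H(-195))*(26211 + 22571) = (34405 + (1233 + (-195)² - 146*(-195)))*(26211 + 22571) = (34405 + (1233 + 38025 + 28470))*48782 = (34405 + 67728)*48782 = 102133*48782 = 4982252006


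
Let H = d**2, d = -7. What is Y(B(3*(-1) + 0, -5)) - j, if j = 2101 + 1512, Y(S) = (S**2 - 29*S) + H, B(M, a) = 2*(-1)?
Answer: -3502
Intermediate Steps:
H = 49 (H = (-7)**2 = 49)
B(M, a) = -2
Y(S) = 49 + S**2 - 29*S (Y(S) = (S**2 - 29*S) + 49 = 49 + S**2 - 29*S)
j = 3613
Y(B(3*(-1) + 0, -5)) - j = (49 + (-2)**2 - 29*(-2)) - 1*3613 = (49 + 4 + 58) - 3613 = 111 - 3613 = -3502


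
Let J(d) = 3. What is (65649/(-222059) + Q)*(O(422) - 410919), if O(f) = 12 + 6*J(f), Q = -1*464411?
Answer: 42373629881501322/222059 ≈ 1.9082e+11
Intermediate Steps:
Q = -464411
O(f) = 30 (O(f) = 12 + 6*3 = 12 + 18 = 30)
(65649/(-222059) + Q)*(O(422) - 410919) = (65649/(-222059) - 464411)*(30 - 410919) = (65649*(-1/222059) - 464411)*(-410889) = (-65649/222059 - 464411)*(-410889) = -103126707898/222059*(-410889) = 42373629881501322/222059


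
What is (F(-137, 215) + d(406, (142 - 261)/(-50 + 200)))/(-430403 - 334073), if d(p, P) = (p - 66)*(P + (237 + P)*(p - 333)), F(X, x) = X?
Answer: -87933641/11467140 ≈ -7.6683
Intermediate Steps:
d(p, P) = (-66 + p)*(P + (-333 + p)*(237 + P)) (d(p, P) = (-66 + p)*(P + (237 + P)*(-333 + p)) = (-66 + p)*(P + (-333 + p)*(237 + P)))
(F(-137, 215) + d(406, (142 - 261)/(-50 + 200)))/(-430403 - 334073) = (-137 + (5208786 - 94563*406 + 237*406² + 21912*((142 - 261)/(-50 + 200)) + ((142 - 261)/(-50 + 200))*406² - 398*(142 - 261)/(-50 + 200)*406))/(-430403 - 334073) = (-137 + (5208786 - 38392578 + 237*164836 + 21912*(-119/150) - 119/150*164836 - 398*(-119/150)*406))/(-764476) = (-137 + (5208786 - 38392578 + 39066132 + 21912*(-119*1/150) - 119*1/150*164836 - 398*(-119*1/150)*406))*(-1/764476) = (-137 + (5208786 - 38392578 + 39066132 + 21912*(-119/150) - 119/150*164836 - 398*(-119/150)*406))*(-1/764476) = (-137 + (5208786 - 38392578 + 39066132 - 434588/25 - 9807742/75 + 9614486/75))*(-1/764476) = (-137 + 87935696/15)*(-1/764476) = (87933641/15)*(-1/764476) = -87933641/11467140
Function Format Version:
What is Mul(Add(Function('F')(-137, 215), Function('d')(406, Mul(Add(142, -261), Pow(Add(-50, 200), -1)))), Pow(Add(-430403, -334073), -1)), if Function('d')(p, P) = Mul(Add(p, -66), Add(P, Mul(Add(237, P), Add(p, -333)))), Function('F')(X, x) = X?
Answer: Rational(-87933641, 11467140) ≈ -7.6683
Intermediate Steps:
Function('d')(p, P) = Mul(Add(-66, p), Add(P, Mul(Add(-333, p), Add(237, P)))) (Function('d')(p, P) = Mul(Add(-66, p), Add(P, Mul(Add(237, P), Add(-333, p)))) = Mul(Add(-66, p), Add(P, Mul(Add(-333, p), Add(237, P)))))
Mul(Add(Function('F')(-137, 215), Function('d')(406, Mul(Add(142, -261), Pow(Add(-50, 200), -1)))), Pow(Add(-430403, -334073), -1)) = Mul(Add(-137, Add(5208786, Mul(-94563, 406), Mul(237, Pow(406, 2)), Mul(21912, Mul(Add(142, -261), Pow(Add(-50, 200), -1))), Mul(Mul(Add(142, -261), Pow(Add(-50, 200), -1)), Pow(406, 2)), Mul(-398, Mul(Add(142, -261), Pow(Add(-50, 200), -1)), 406))), Pow(Add(-430403, -334073), -1)) = Mul(Add(-137, Add(5208786, -38392578, Mul(237, 164836), Mul(21912, Mul(-119, Pow(150, -1))), Mul(Mul(-119, Pow(150, -1)), 164836), Mul(-398, Mul(-119, Pow(150, -1)), 406))), Pow(-764476, -1)) = Mul(Add(-137, Add(5208786, -38392578, 39066132, Mul(21912, Mul(-119, Rational(1, 150))), Mul(Mul(-119, Rational(1, 150)), 164836), Mul(-398, Mul(-119, Rational(1, 150)), 406))), Rational(-1, 764476)) = Mul(Add(-137, Add(5208786, -38392578, 39066132, Mul(21912, Rational(-119, 150)), Mul(Rational(-119, 150), 164836), Mul(-398, Rational(-119, 150), 406))), Rational(-1, 764476)) = Mul(Add(-137, Add(5208786, -38392578, 39066132, Rational(-434588, 25), Rational(-9807742, 75), Rational(9614486, 75))), Rational(-1, 764476)) = Mul(Add(-137, Rational(87935696, 15)), Rational(-1, 764476)) = Mul(Rational(87933641, 15), Rational(-1, 764476)) = Rational(-87933641, 11467140)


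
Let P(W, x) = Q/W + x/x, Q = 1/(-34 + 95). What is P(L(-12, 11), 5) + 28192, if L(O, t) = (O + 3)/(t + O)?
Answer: 15477958/549 ≈ 28193.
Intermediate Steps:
L(O, t) = (3 + O)/(O + t)
Q = 1/61 ≈ 0.016393
P(W, x) = 1 + 1/(61*W) (P(W, x) = 1/(61*W) + x/x = 1/(61*W) + 1 = 1 + 1/(61*W))
P(L(-12, 11), 5) + 28192 = (1/61 + (3 - 12)/(-12 + 11))/(((3 - 12)/(-12 + 11))) + 28192 = (1/61 - 9/(-1))/((-9/(-1))) + 28192 = (1/61 - 1*(-9))/((-1*(-9))) + 28192 = (1/61 + 9)/9 + 28192 = (⅑)*(550/61) + 28192 = 550/549 + 28192 = 15477958/549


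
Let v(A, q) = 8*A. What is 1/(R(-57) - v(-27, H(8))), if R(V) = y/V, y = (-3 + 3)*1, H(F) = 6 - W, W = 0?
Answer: 1/216 ≈ 0.0046296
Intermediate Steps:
H(F) = 6 (H(F) = 6 - 1*0 = 6 + 0 = 6)
y = 0 (y = 0*1 = 0)
R(V) = 0 (R(V) = 0/V = 0)
1/(R(-57) - v(-27, H(8))) = 1/(0 - 8*(-27)) = 1/(0 - 1*(-216)) = 1/(0 + 216) = 1/216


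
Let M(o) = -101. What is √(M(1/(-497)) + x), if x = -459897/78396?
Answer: I*√18244258323/13066 ≈ 10.338*I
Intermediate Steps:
x = -153299/26132 (x = -459897*1/78396 = -153299/26132 ≈ -5.8663)
√(M(1/(-497)) + x) = √(-101 - 153299/26132) = √(-2792631/26132) = I*√18244258323/13066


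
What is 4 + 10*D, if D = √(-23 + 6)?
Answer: 4 + 10*I*√17 ≈ 4.0 + 41.231*I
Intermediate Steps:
D = I*√17 (D = √(-17) = I*√17 ≈ 4.1231*I)
4 + 10*D = 4 + 10*(I*√17) = 4 + 10*I*√17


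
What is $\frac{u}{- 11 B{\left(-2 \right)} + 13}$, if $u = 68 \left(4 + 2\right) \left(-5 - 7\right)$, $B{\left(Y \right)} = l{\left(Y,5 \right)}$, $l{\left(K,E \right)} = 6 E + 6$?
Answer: $\frac{4896}{383} \approx 12.783$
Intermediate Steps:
$l{\left(K,E \right)} = 6 + 6 E$
$B{\left(Y \right)} = 36$ ($B{\left(Y \right)} = 6 + 6 \cdot 5 = 6 + 30 = 36$)
$u = -4896$ ($u = 68 \cdot 6 \left(-12\right) = 68 \left(-72\right) = -4896$)
$\frac{u}{- 11 B{\left(-2 \right)} + 13} = - \frac{4896}{\left(-11\right) 36 + 13} = - \frac{4896}{-396 + 13} = - \frac{4896}{-383} = \left(-4896\right) \left(- \frac{1}{383}\right) = \frac{4896}{383}$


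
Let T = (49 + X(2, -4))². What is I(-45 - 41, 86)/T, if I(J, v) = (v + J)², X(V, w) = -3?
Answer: 0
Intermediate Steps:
I(J, v) = (J + v)²
T = 2116 (T = (49 - 3)² = 46² = 2116)
I(-45 - 41, 86)/T = ((-45 - 41) + 86)²/2116 = (-86 + 86)²*(1/2116) = 0²*(1/2116) = 0*(1/2116) = 0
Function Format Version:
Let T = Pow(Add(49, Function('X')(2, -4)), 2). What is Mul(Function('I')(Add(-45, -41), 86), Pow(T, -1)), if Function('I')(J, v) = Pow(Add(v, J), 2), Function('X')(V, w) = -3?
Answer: 0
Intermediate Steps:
Function('I')(J, v) = Pow(Add(J, v), 2)
T = 2116 (T = Pow(Add(49, -3), 2) = Pow(46, 2) = 2116)
Mul(Function('I')(Add(-45, -41), 86), Pow(T, -1)) = Mul(Pow(Add(Add(-45, -41), 86), 2), Pow(2116, -1)) = Mul(Pow(Add(-86, 86), 2), Rational(1, 2116)) = Mul(Pow(0, 2), Rational(1, 2116)) = Mul(0, Rational(1, 2116)) = 0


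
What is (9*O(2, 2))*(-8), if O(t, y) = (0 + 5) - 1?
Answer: -288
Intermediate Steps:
O(t, y) = 4 (O(t, y) = 5 - 1 = 4)
(9*O(2, 2))*(-8) = (9*4)*(-8) = 36*(-8) = -288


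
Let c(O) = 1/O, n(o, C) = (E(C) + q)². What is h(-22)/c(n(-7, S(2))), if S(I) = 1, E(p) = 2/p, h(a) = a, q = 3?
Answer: -550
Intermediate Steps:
n(o, C) = (3 + 2/C)² (n(o, C) = (2/C + 3)² = (3 + 2/C)²)
h(-22)/c(n(-7, S(2))) = -22*(2 + 3*1)²/1² = -22*1*(2 + 3)² = -22*1*5² = -22*1*25 = -22/(1/25) = -22/1/25 = -22*25 = -550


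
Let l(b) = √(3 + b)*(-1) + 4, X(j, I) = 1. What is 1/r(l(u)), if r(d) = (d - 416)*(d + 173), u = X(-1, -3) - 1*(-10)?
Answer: -7291/531509495 - 47*√14/1063018990 ≈ -1.3883e-5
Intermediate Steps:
u = 11 (u = 1 - 1*(-10) = 1 + 10 = 11)
l(b) = 4 - √(3 + b) (l(b) = -√(3 + b) + 4 = 4 - √(3 + b))
r(d) = (-416 + d)*(173 + d)
1/r(l(u)) = 1/(-71968 + (4 - √(3 + 11))² - 243*(4 - √(3 + 11))) = 1/(-71968 + (4 - √14)² - 243*(4 - √14)) = 1/(-71968 + (4 - √14)² + (-972 + 243*√14)) = 1/(-72940 + (4 - √14)² + 243*√14)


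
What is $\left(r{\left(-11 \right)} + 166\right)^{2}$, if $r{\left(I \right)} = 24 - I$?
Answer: $40401$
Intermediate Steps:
$\left(r{\left(-11 \right)} + 166\right)^{2} = \left(\left(24 - -11\right) + 166\right)^{2} = \left(\left(24 + 11\right) + 166\right)^{2} = \left(35 + 166\right)^{2} = 201^{2} = 40401$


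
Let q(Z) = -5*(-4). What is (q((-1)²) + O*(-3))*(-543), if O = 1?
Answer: -9231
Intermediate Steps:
q(Z) = 20
(q((-1)²) + O*(-3))*(-543) = (20 + 1*(-3))*(-543) = (20 - 3)*(-543) = 17*(-543) = -9231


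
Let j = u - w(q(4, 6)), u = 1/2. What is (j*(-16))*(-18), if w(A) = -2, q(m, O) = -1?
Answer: 720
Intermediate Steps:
u = ½ ≈ 0.50000
j = 5/2 (j = ½ - 1*(-2) = ½ + 2 = 5/2 ≈ 2.5000)
(j*(-16))*(-18) = ((5/2)*(-16))*(-18) = -40*(-18) = 720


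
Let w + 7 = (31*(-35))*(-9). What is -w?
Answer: -9758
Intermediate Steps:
w = 9758 (w = -7 + (31*(-35))*(-9) = -7 - 1085*(-9) = -7 + 9765 = 9758)
-w = -1*9758 = -9758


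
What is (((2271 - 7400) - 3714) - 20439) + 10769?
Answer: -18513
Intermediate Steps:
(((2271 - 7400) - 3714) - 20439) + 10769 = ((-5129 - 3714) - 20439) + 10769 = (-8843 - 20439) + 10769 = -29282 + 10769 = -18513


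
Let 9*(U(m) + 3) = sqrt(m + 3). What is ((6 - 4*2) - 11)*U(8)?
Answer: 39 - 13*sqrt(11)/9 ≈ 34.209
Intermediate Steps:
U(m) = -3 + sqrt(3 + m)/9 (U(m) = -3 + sqrt(m + 3)/9 = -3 + sqrt(3 + m)/9)
((6 - 4*2) - 11)*U(8) = ((6 - 4*2) - 11)*(-3 + sqrt(3 + 8)/9) = ((6 - 8) - 11)*(-3 + sqrt(11)/9) = (-2 - 11)*(-3 + sqrt(11)/9) = -13*(-3 + sqrt(11)/9) = 39 - 13*sqrt(11)/9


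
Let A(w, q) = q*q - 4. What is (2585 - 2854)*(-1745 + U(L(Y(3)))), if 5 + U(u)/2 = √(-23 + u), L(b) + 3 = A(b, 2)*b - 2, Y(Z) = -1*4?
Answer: 472095 - 1076*I*√7 ≈ 4.721e+5 - 2846.8*I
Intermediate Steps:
Y(Z) = -4
A(w, q) = -4 + q² (A(w, q) = q² - 4 = -4 + q²)
L(b) = -5 (L(b) = -3 + ((-4 + 2²)*b - 2) = -3 + ((-4 + 4)*b - 2) = -3 + (0*b - 2) = -3 + (0 - 2) = -3 - 2 = -5)
U(u) = -10 + 2*√(-23 + u)
(2585 - 2854)*(-1745 + U(L(Y(3)))) = (2585 - 2854)*(-1745 + (-10 + 2*√(-23 - 5))) = -269*(-1745 + (-10 + 2*√(-28))) = -269*(-1745 + (-10 + 2*(2*I*√7))) = -269*(-1745 + (-10 + 4*I*√7)) = -269*(-1755 + 4*I*√7) = 472095 - 1076*I*√7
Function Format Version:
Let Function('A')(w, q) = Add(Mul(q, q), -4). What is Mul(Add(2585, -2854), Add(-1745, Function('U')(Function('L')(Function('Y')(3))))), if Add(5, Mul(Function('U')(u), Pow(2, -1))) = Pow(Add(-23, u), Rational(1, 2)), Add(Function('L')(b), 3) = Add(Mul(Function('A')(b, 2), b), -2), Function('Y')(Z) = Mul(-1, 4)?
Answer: Add(472095, Mul(-1076, I, Pow(7, Rational(1, 2)))) ≈ Add(4.7210e+5, Mul(-2846.8, I))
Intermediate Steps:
Function('Y')(Z) = -4
Function('A')(w, q) = Add(-4, Pow(q, 2)) (Function('A')(w, q) = Add(Pow(q, 2), -4) = Add(-4, Pow(q, 2)))
Function('L')(b) = -5 (Function('L')(b) = Add(-3, Add(Mul(Add(-4, Pow(2, 2)), b), -2)) = Add(-3, Add(Mul(Add(-4, 4), b), -2)) = Add(-3, Add(Mul(0, b), -2)) = Add(-3, Add(0, -2)) = Add(-3, -2) = -5)
Function('U')(u) = Add(-10, Mul(2, Pow(Add(-23, u), Rational(1, 2))))
Mul(Add(2585, -2854), Add(-1745, Function('U')(Function('L')(Function('Y')(3))))) = Mul(Add(2585, -2854), Add(-1745, Add(-10, Mul(2, Pow(Add(-23, -5), Rational(1, 2)))))) = Mul(-269, Add(-1745, Add(-10, Mul(2, Pow(-28, Rational(1, 2)))))) = Mul(-269, Add(-1745, Add(-10, Mul(2, Mul(2, I, Pow(7, Rational(1, 2))))))) = Mul(-269, Add(-1745, Add(-10, Mul(4, I, Pow(7, Rational(1, 2)))))) = Mul(-269, Add(-1755, Mul(4, I, Pow(7, Rational(1, 2))))) = Add(472095, Mul(-1076, I, Pow(7, Rational(1, 2))))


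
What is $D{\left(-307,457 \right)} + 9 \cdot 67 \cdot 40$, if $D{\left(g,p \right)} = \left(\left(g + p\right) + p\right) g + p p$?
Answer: $46620$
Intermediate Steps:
$D{\left(g,p \right)} = p^{2} + g \left(g + 2 p\right)$ ($D{\left(g,p \right)} = \left(g + 2 p\right) g + p^{2} = g \left(g + 2 p\right) + p^{2} = p^{2} + g \left(g + 2 p\right)$)
$D{\left(-307,457 \right)} + 9 \cdot 67 \cdot 40 = \left(\left(-307\right)^{2} + 457^{2} + 2 \left(-307\right) 457\right) + 9 \cdot 67 \cdot 40 = \left(94249 + 208849 - 280598\right) + 603 \cdot 40 = 22500 + 24120 = 46620$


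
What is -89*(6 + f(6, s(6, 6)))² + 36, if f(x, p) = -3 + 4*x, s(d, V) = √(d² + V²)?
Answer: -64845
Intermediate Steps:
s(d, V) = √(V² + d²)
-89*(6 + f(6, s(6, 6)))² + 36 = -89*(6 + (-3 + 4*6))² + 36 = -89*(6 + (-3 + 24))² + 36 = -89*(6 + 21)² + 36 = -89*27² + 36 = -89*729 + 36 = -64881 + 36 = -64845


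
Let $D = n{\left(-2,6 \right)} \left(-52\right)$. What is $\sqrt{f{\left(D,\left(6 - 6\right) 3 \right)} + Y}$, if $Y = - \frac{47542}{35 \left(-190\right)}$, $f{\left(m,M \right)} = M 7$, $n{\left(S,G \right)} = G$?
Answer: $\frac{\sqrt{3161543}}{665} \approx 2.6738$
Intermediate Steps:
$D = -312$ ($D = 6 \left(-52\right) = -312$)
$f{\left(m,M \right)} = 7 M$
$Y = \frac{23771}{3325}$ ($Y = - \frac{47542}{-6650} = \left(-47542\right) \left(- \frac{1}{6650}\right) = \frac{23771}{3325} \approx 7.1492$)
$\sqrt{f{\left(D,\left(6 - 6\right) 3 \right)} + Y} = \sqrt{7 \left(6 - 6\right) 3 + \frac{23771}{3325}} = \sqrt{7 \cdot 0 \cdot 3 + \frac{23771}{3325}} = \sqrt{7 \cdot 0 + \frac{23771}{3325}} = \sqrt{0 + \frac{23771}{3325}} = \sqrt{\frac{23771}{3325}} = \frac{\sqrt{3161543}}{665}$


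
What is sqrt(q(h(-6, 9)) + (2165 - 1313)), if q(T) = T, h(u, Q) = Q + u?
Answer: 3*sqrt(95) ≈ 29.240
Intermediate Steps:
sqrt(q(h(-6, 9)) + (2165 - 1313)) = sqrt((9 - 6) + (2165 - 1313)) = sqrt(3 + 852) = sqrt(855) = 3*sqrt(95)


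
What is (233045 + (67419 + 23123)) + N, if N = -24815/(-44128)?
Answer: 2039895993/6304 ≈ 3.2359e+5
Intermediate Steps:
N = 3545/6304 (N = -24815*(-1/44128) = 3545/6304 ≈ 0.56234)
(233045 + (67419 + 23123)) + N = (233045 + (67419 + 23123)) + 3545/6304 = (233045 + 90542) + 3545/6304 = 323587 + 3545/6304 = 2039895993/6304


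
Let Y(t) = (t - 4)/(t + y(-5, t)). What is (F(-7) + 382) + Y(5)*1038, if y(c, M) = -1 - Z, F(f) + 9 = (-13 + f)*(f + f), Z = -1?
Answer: 4303/5 ≈ 860.60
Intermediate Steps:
F(f) = -9 + 2*f*(-13 + f) (F(f) = -9 + (-13 + f)*(f + f) = -9 + (-13 + f)*(2*f) = -9 + 2*f*(-13 + f))
y(c, M) = 0 (y(c, M) = -1 - 1*(-1) = -1 + 1 = 0)
Y(t) = (-4 + t)/t (Y(t) = (t - 4)/(t + 0) = (-4 + t)/t)
(F(-7) + 382) + Y(5)*1038 = ((-9 - 26*(-7) + 2*(-7)²) + 382) + ((-4 + 5)/5)*1038 = ((-9 + 182 + 2*49) + 382) + ((⅕)*1)*1038 = ((-9 + 182 + 98) + 382) + (⅕)*1038 = (271 + 382) + 1038/5 = 653 + 1038/5 = 4303/5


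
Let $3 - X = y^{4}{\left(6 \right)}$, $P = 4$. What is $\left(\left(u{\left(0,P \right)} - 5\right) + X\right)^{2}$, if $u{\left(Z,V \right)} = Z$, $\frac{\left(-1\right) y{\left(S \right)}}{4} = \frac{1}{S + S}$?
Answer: $\frac{26569}{6561} \approx 4.0495$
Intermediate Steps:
$y{\left(S \right)} = - \frac{2}{S}$ ($y{\left(S \right)} = - \frac{4}{S + S} = - \frac{4}{2 S} = - 4 \frac{1}{2 S} = - \frac{2}{S}$)
$X = \frac{242}{81}$ ($X = 3 - \left(- \frac{2}{6}\right)^{4} = 3 - \left(\left(-2\right) \frac{1}{6}\right)^{4} = 3 - \left(- \frac{1}{3}\right)^{4} = 3 - \frac{1}{81} = \frac{242}{81} \approx 2.9877$)
$\left(\left(u{\left(0,P \right)} - 5\right) + X\right)^{2} = \left(\left(0 - 5\right) + \frac{242}{81}\right)^{2} = \left(-5 + \frac{242}{81}\right)^{2} = \left(- \frac{163}{81}\right)^{2} = \frac{26569}{6561}$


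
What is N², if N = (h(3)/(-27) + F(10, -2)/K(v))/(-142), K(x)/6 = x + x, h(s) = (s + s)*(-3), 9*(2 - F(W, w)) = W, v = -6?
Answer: 2809/132296004 ≈ 2.1233e-5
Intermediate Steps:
F(W, w) = 2 - W/9
h(s) = -6*s (h(s) = (2*s)*(-3) = -6*s)
K(x) = 12*x (K(x) = 6*(x + x) = 6*(2*x) = 12*x)
N = -53/11502 (N = (-6*3/(-27) + (2 - ⅑*10)/((12*(-6))))/(-142) = (-18*(-1/27) + (2 - 10/9)/(-72))*(-1/142) = (⅔ + (8/9)*(-1/72))*(-1/142) = (⅔ - 1/81)*(-1/142) = (53/81)*(-1/142) = -53/11502 ≈ -0.0046079)
N² = (-53/11502)² = 2809/132296004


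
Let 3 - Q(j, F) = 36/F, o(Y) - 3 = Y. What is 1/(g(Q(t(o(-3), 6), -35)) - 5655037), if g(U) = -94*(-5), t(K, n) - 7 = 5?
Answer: -1/5654567 ≈ -1.7685e-7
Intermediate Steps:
o(Y) = 3 + Y
t(K, n) = 12 (t(K, n) = 7 + 5 = 12)
Q(j, F) = 3 - 36/F
g(U) = 470
1/(g(Q(t(o(-3), 6), -35)) - 5655037) = 1/(470 - 5655037) = 1/(-5654567) = -1/5654567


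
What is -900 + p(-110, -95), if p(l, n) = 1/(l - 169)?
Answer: -251101/279 ≈ -900.00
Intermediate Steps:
p(l, n) = 1/(-169 + l)
-900 + p(-110, -95) = -900 + 1/(-169 - 110) = -900 + 1/(-279) = -900 - 1/279 = -251101/279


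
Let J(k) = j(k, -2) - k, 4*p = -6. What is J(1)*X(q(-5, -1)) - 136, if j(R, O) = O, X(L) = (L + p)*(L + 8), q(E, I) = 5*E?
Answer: -2975/2 ≈ -1487.5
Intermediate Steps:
p = -3/2 (p = (1/4)*(-6) = -3/2 ≈ -1.5000)
X(L) = (8 + L)*(-3/2 + L) (X(L) = (L - 3/2)*(L + 8) = (-3/2 + L)*(8 + L) = (8 + L)*(-3/2 + L))
J(k) = -2 - k
J(1)*X(q(-5, -1)) - 136 = (-2 - 1*1)*(-12 + (5*(-5))**2 + 13*(5*(-5))/2) - 136 = (-2 - 1)*(-12 + (-25)**2 + (13/2)*(-25)) - 136 = -3*(-12 + 625 - 325/2) - 136 = -3*901/2 - 136 = -2703/2 - 136 = -2975/2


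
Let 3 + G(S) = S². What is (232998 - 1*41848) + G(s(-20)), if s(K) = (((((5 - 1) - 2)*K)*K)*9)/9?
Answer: 831147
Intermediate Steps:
s(K) = 2*K² (s(K) = ((((4 - 2)*K)*K)*9)*(⅑) = (((2*K)*K)*9)*(⅑) = ((2*K²)*9)*(⅑) = (18*K²)*(⅑) = 2*K²)
G(S) = -3 + S²
(232998 - 1*41848) + G(s(-20)) = (232998 - 1*41848) + (-3 + (2*(-20)²)²) = (232998 - 41848) + (-3 + (2*400)²) = 191150 + (-3 + 800²) = 191150 + (-3 + 640000) = 191150 + 639997 = 831147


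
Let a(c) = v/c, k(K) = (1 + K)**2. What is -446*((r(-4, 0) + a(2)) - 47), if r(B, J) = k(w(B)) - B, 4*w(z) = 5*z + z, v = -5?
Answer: 9143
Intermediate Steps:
w(z) = 3*z/2 (w(z) = (5*z + z)/4 = (6*z)/4 = 3*z/2)
r(B, J) = (1 + 3*B/2)**2 - B
a(c) = -5/c
-446*((r(-4, 0) + a(2)) - 47) = -446*(((-1*(-4) + (2 + 3*(-4))**2/4) - 5/2) - 47) = -446*(((4 + (2 - 12)**2/4) - 5*1/2) - 47) = -446*(((4 + (1/4)*(-10)**2) - 5/2) - 47) = -446*(((4 + (1/4)*100) - 5/2) - 47) = -446*(((4 + 25) - 5/2) - 47) = -446*((29 - 5/2) - 47) = -446*(53/2 - 47) = -446*(-41/2) = 9143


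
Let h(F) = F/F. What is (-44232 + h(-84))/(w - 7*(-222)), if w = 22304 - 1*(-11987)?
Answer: -44231/35845 ≈ -1.2340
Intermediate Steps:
w = 34291 (w = 22304 + 11987 = 34291)
h(F) = 1
(-44232 + h(-84))/(w - 7*(-222)) = (-44232 + 1)/(34291 - 7*(-222)) = -44231/(34291 + 1554) = -44231/35845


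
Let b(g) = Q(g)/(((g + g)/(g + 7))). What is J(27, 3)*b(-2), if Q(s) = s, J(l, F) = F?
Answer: 15/2 ≈ 7.5000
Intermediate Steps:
b(g) = 7/2 + g/2 (b(g) = g/(((g + g)/(g + 7))) = g/(((2*g)/(7 + g))) = g/((2*g/(7 + g))) = g*((7 + g)/(2*g)) = 7/2 + g/2)
J(27, 3)*b(-2) = 3*(7/2 + (1/2)*(-2)) = 3*(7/2 - 1) = 3*(5/2) = 15/2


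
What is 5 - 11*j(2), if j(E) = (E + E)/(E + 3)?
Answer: -19/5 ≈ -3.8000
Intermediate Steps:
j(E) = 2*E/(3 + E) (j(E) = (2*E)/(3 + E) = 2*E/(3 + E))
5 - 11*j(2) = 5 - 22*2/(3 + 2) = 5 - 22*2/5 = 5 - 11*⅘ = 5 - 44/5 = -19/5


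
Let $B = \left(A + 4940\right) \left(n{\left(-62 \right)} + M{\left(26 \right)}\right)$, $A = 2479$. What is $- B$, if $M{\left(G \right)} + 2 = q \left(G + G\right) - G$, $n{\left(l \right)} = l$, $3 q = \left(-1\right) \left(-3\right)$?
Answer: $281922$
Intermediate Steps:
$q = 1$ ($q = \frac{\left(-1\right) \left(-3\right)}{3} = \frac{1}{3} \cdot 3 = 1$)
$M{\left(G \right)} = -2 + G$ ($M{\left(G \right)} = -2 - \left(G - \left(G + G\right)\right) = -2 - \left(G - 2 G\right) = -2 + \left(2 G - G\right) = -2 + G$)
$B = -281922$ ($B = \left(2479 + 4940\right) \left(-62 + \left(-2 + 26\right)\right) = 7419 \left(-62 + 24\right) = 7419 \left(-38\right) = -281922$)
$- B = \left(-1\right) \left(-281922\right) = 281922$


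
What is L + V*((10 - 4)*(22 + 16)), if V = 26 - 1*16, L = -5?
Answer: 2275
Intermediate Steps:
V = 10 (V = 26 - 16 = 10)
L + V*((10 - 4)*(22 + 16)) = -5 + 10*((10 - 4)*(22 + 16)) = -5 + 10*(6*38) = -5 + 10*228 = -5 + 2280 = 2275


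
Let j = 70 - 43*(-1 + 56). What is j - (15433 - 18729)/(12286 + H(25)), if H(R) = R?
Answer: -28250449/12311 ≈ -2294.7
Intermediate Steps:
j = -2295 (j = 70 - 43*55 = 70 - 2365 = -2295)
j - (15433 - 18729)/(12286 + H(25)) = -2295 - (15433 - 18729)/(12286 + 25) = -2295 - (-3296)/12311 = -2295 - 1*(-3296/12311) = -2295 + 3296/12311 = -28250449/12311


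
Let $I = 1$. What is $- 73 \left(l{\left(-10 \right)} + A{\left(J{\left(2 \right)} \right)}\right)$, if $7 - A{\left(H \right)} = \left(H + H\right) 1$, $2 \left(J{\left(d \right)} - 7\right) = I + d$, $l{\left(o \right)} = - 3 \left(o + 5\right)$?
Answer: $-365$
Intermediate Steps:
$l{\left(o \right)} = -15 - 3 o$ ($l{\left(o \right)} = - 3 \left(5 + o\right) = -15 - 3 o$)
$J{\left(d \right)} = \frac{15}{2} + \frac{d}{2}$ ($J{\left(d \right)} = 7 + \frac{1 + d}{2} = 7 + \left(\frac{1}{2} + \frac{d}{2}\right) = \frac{15}{2} + \frac{d}{2}$)
$A{\left(H \right)} = 7 - 2 H$ ($A{\left(H \right)} = 7 - \left(H + H\right) 1 = 7 - 2 H 1 = 7 - 2 H$)
$- 73 \left(l{\left(-10 \right)} + A{\left(J{\left(2 \right)} \right)}\right) = - 73 \left(\left(-15 - -30\right) + \left(7 - 2 \left(\frac{15}{2} + \frac{1}{2} \cdot 2\right)\right)\right) = - 73 \left(\left(-15 + 30\right) + \left(7 - 2 \left(\frac{15}{2} + 1\right)\right)\right) = - 73 \left(15 + \left(7 - 17\right)\right) = - 73 \left(15 - 10\right) = \left(-73\right) 5 = -365$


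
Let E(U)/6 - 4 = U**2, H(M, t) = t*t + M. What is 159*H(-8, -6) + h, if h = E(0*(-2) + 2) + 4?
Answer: 4504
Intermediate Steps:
H(M, t) = M + t**2 (H(M, t) = t**2 + M = M + t**2)
E(U) = 24 + 6*U**2
h = 52 (h = (24 + 6*(0*(-2) + 2)**2) + 4 = (24 + 6*(0 + 2)**2) + 4 = (24 + 6*2**2) + 4 = (24 + 6*4) + 4 = (24 + 24) + 4 = 48 + 4 = 52)
159*H(-8, -6) + h = 159*(-8 + (-6)**2) + 52 = 159*(-8 + 36) + 52 = 159*28 + 52 = 4452 + 52 = 4504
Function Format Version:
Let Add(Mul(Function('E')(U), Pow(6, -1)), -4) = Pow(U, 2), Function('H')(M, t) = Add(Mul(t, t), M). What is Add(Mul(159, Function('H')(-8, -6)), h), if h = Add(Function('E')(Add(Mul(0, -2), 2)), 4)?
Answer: 4504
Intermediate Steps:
Function('H')(M, t) = Add(M, Pow(t, 2)) (Function('H')(M, t) = Add(Pow(t, 2), M) = Add(M, Pow(t, 2)))
Function('E')(U) = Add(24, Mul(6, Pow(U, 2)))
h = 52 (h = Add(Add(24, Mul(6, Pow(Add(Mul(0, -2), 2), 2))), 4) = Add(Add(24, Mul(6, Pow(Add(0, 2), 2))), 4) = Add(Add(24, Mul(6, Pow(2, 2))), 4) = Add(Add(24, Mul(6, 4)), 4) = Add(Add(24, 24), 4) = Add(48, 4) = 52)
Add(Mul(159, Function('H')(-8, -6)), h) = Add(Mul(159, Add(-8, Pow(-6, 2))), 52) = Add(Mul(159, Add(-8, 36)), 52) = Add(Mul(159, 28), 52) = Add(4452, 52) = 4504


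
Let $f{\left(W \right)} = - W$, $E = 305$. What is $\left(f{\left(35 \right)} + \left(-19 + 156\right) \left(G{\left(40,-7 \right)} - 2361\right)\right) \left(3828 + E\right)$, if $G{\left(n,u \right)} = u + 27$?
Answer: $-1325668016$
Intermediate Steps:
$G{\left(n,u \right)} = 27 + u$
$\left(f{\left(35 \right)} + \left(-19 + 156\right) \left(G{\left(40,-7 \right)} - 2361\right)\right) \left(3828 + E\right) = \left(\left(-1\right) 35 + \left(-19 + 156\right) \left(\left(27 - 7\right) - 2361\right)\right) \left(3828 + 305\right) = \left(-35 + 137 \left(20 - 2361\right)\right) 4133 = \left(-35 + 137 \left(-2341\right)\right) 4133 = \left(-35 - 320717\right) 4133 = \left(-320752\right) 4133 = -1325668016$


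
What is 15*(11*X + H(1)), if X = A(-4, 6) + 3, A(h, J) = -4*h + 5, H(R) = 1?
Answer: 3975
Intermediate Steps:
A(h, J) = 5 - 4*h
X = 24 (X = (5 - 4*(-4)) + 3 = (5 + 16) + 3 = 21 + 3 = 24)
15*(11*X + H(1)) = 15*(11*24 + 1) = 15*(264 + 1) = 15*265 = 3975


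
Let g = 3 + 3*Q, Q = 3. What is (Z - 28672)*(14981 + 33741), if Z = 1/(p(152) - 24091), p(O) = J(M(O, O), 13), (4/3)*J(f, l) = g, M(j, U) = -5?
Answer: -16820761476905/12041 ≈ -1.3970e+9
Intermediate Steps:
g = 12 (g = 3 + 3*3 = 3 + 9 = 12)
J(f, l) = 9 (J(f, l) = (¾)*12 = 9)
p(O) = 9
Z = -1/24082 (Z = 1/(9 - 24091) = 1/(-24082) = -1/24082 ≈ -4.1525e-5)
(Z - 28672)*(14981 + 33741) = (-1/24082 - 28672)*(14981 + 33741) = -690479105/24082*48722 = -16820761476905/12041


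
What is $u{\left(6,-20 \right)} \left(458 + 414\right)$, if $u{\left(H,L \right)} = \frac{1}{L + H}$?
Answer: $- \frac{436}{7} \approx -62.286$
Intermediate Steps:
$u{\left(H,L \right)} = \frac{1}{H + L}$
$u{\left(6,-20 \right)} \left(458 + 414\right) = \frac{458 + 414}{6 - 20} = \frac{1}{-14} \cdot 872 = \left(- \frac{1}{14}\right) 872 = - \frac{436}{7}$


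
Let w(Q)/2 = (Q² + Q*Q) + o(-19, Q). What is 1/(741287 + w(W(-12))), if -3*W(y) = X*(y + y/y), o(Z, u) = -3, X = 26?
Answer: 9/6998713 ≈ 1.2860e-6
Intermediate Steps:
W(y) = -26/3 - 26*y/3 (W(y) = -26*(y + y/y)/3 = -26*(y + 1)/3 = -26*(1 + y)/3 = -(26 + 26*y)/3 = -26/3 - 26*y/3)
w(Q) = -6 + 4*Q² (w(Q) = 2*((Q² + Q*Q) - 3) = 2*((Q² + Q²) - 3) = 2*(2*Q² - 3) = 2*(-3 + 2*Q²) = -6 + 4*Q²)
1/(741287 + w(W(-12))) = 1/(741287 + (-6 + 4*(-26/3 - 26/3*(-12))²)) = 1/(741287 + (-6 + 4*(-26/3 + 104)²)) = 1/(741287 + (-6 + 4*(286/3)²)) = 1/(741287 + (-6 + 4*(81796/9))) = 1/(741287 + (-6 + 327184/9)) = 1/(741287 + 327130/9) = 1/(6998713/9) = 9/6998713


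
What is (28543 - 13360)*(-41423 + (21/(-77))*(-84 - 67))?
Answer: -6911301600/11 ≈ -6.2830e+8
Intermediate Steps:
(28543 - 13360)*(-41423 + (21/(-77))*(-84 - 67)) = 15183*(-41423 + (21*(-1/77))*(-151)) = 15183*(-41423 - 3/11*(-151)) = 15183*(-41423 + 453/11) = 15183*(-455200/11) = -6911301600/11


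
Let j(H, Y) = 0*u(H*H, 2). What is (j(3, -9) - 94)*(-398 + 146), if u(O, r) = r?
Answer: 23688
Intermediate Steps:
j(H, Y) = 0 (j(H, Y) = 0*2 = 0)
(j(3, -9) - 94)*(-398 + 146) = (0 - 94)*(-398 + 146) = -94*(-252) = 23688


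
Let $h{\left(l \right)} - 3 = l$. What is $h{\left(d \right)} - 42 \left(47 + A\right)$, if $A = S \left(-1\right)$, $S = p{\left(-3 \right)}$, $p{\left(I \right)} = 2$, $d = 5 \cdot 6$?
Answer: $-1857$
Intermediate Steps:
$d = 30$
$h{\left(l \right)} = 3 + l$
$S = 2$
$A = -2$ ($A = 2 \left(-1\right) = -2$)
$h{\left(d \right)} - 42 \left(47 + A\right) = \left(3 + 30\right) - 42 \left(47 - 2\right) = 33 - 1890 = -1857$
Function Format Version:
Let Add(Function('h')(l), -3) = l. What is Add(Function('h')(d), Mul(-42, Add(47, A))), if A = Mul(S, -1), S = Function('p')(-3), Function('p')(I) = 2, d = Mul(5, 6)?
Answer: -1857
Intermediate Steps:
d = 30
Function('h')(l) = Add(3, l)
S = 2
A = -2 (A = Mul(2, -1) = -2)
Add(Function('h')(d), Mul(-42, Add(47, A))) = Add(Add(3, 30), Mul(-42, Add(47, -2))) = Add(33, Mul(-42, 45)) = Add(33, -1890) = -1857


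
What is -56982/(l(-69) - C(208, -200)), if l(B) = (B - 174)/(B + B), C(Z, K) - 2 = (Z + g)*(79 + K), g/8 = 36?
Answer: -2621172/2760725 ≈ -0.94945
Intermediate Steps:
g = 288 (g = 8*36 = 288)
C(Z, K) = 2 + (79 + K)*(288 + Z) (C(Z, K) = 2 + (Z + 288)*(79 + K) = 2 + (288 + Z)*(79 + K) = 2 + (79 + K)*(288 + Z))
l(B) = (-174 + B)/(2*B) (l(B) = (-174 + B)/((2*B)) = (-174 + B)*(1/(2*B)) = (-174 + B)/(2*B))
-56982/(l(-69) - C(208, -200)) = -56982/((1/2)*(-174 - 69)/(-69) - (22754 + 79*208 + 288*(-200) - 200*208)) = -56982/((1/2)*(-1/69)*(-243) - (22754 + 16432 - 57600 - 41600)) = -56982/(81/46 - 1*(-60014)) = -56982/(81/46 + 60014) = -56982/2760725/46 = -56982*46/2760725 = -2621172/2760725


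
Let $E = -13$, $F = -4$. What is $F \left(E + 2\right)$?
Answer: $44$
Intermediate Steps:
$F \left(E + 2\right) = - 4 \left(-13 + 2\right) = \left(-4\right) \left(-11\right) = 44$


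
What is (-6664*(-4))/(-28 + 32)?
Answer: 6664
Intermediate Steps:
(-6664*(-4))/(-28 + 32) = 26656/4 = 26656*(1/4) = 6664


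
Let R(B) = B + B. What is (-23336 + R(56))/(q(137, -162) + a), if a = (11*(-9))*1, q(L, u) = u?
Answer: 23224/261 ≈ 88.981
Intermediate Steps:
R(B) = 2*B
a = -99 (a = -99*1 = -99)
(-23336 + R(56))/(q(137, -162) + a) = (-23336 + 2*56)/(-162 - 99) = (-23336 + 112)/(-261) = -23224*(-1/261) = 23224/261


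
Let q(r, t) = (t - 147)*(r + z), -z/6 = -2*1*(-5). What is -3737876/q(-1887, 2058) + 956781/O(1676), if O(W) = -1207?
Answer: -3555399715645/4490905419 ≈ -791.69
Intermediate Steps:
z = -60 (z = -6*(-2*1)*(-5) = -(-12)*(-5) = -6*10 = -60)
q(r, t) = (-147 + t)*(-60 + r) (q(r, t) = (t - 147)*(r - 60) = (-147 + t)*(-60 + r))
-3737876/q(-1887, 2058) + 956781/O(1676) = -3737876/(8820 - 147*(-1887) - 60*2058 - 1887*2058) + 956781/(-1207) = -3737876/(8820 + 277389 - 123480 - 3883446) + 956781*(-1/1207) = -3737876/(-3720717) - 956781/1207 = -3737876*(-1/3720717) - 956781/1207 = 3737876/3720717 - 956781/1207 = -3555399715645/4490905419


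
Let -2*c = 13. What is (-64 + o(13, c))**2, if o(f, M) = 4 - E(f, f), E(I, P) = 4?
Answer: 4096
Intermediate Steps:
c = -13/2 (c = -1/2*13 = -13/2 ≈ -6.5000)
o(f, M) = 0 (o(f, M) = 4 - 1*4 = 4 - 4 = 0)
(-64 + o(13, c))**2 = (-64 + 0)**2 = (-64)**2 = 4096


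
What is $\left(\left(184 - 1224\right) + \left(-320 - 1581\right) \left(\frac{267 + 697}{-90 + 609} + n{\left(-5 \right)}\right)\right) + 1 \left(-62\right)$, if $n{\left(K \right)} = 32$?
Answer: $- \frac{33976310}{519} \approx -65465.0$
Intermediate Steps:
$\left(\left(184 - 1224\right) + \left(-320 - 1581\right) \left(\frac{267 + 697}{-90 + 609} + n{\left(-5 \right)}\right)\right) + 1 \left(-62\right) = \left(\left(184 - 1224\right) + \left(-320 - 1581\right) \left(\frac{267 + 697}{-90 + 609} + 32\right)\right) + 1 \left(-62\right) = \left(\left(184 - 1224\right) - 1901 \left(\frac{964}{519} + 32\right)\right) - 62 = \left(-1040 - 1901 \left(964 \cdot \frac{1}{519} + 32\right)\right) - 62 = \left(-1040 - 1901 \left(\frac{964}{519} + 32\right)\right) - 62 = \left(-1040 - \frac{33404372}{519}\right) - 62 = - \frac{33944132}{519} - 62 = - \frac{33976310}{519}$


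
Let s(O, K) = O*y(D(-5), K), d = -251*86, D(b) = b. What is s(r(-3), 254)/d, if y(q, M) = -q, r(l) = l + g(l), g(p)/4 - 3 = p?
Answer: 15/21586 ≈ 0.00069490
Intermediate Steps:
g(p) = 12 + 4*p
d = -21586
r(l) = 12 + 5*l (r(l) = l + (12 + 4*l) = 12 + 5*l)
s(O, K) = 5*O (s(O, K) = O*(-1*(-5)) = O*5 = 5*O)
s(r(-3), 254)/d = (5*(12 + 5*(-3)))/(-21586) = (5*(12 - 15))*(-1/21586) = (5*(-3))*(-1/21586) = -15*(-1/21586) = 15/21586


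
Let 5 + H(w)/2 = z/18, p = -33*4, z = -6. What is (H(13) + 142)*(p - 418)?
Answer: -216700/3 ≈ -72233.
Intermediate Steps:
p = -132
H(w) = -32/3 (H(w) = -10 + 2*(-6/18) = -10 + 2*(-6*1/18) = -10 + 2*(-⅓) = -10 - ⅔ = -32/3)
(H(13) + 142)*(p - 418) = (-32/3 + 142)*(-132 - 418) = (394/3)*(-550) = -216700/3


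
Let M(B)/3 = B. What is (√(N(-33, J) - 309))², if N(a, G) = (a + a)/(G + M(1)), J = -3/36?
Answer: -11607/35 ≈ -331.63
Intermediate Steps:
M(B) = 3*B
J = -1/12 (J = -3*1/36 = -1/12 ≈ -0.083333)
N(a, G) = 2*a/(3 + G) (N(a, G) = (a + a)/(G + 3*1) = (2*a)/(G + 3) = (2*a)/(3 + G) = 2*a/(3 + G))
(√(N(-33, J) - 309))² = (√(2*(-33)/(3 - 1/12) - 309))² = (√(2*(-33)/(35/12) - 309))² = (√(2*(-33)*(12/35) - 309))² = (√(-792/35 - 309))² = (√(-11607/35))² = (I*√406245/35)² = -11607/35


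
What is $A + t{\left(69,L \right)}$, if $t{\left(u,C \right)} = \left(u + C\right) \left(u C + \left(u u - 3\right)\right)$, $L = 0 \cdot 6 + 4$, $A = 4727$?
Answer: $372209$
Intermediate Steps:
$L = 4$ ($L = 0 + 4 = 4$)
$t{\left(u,C \right)} = \left(C + u\right) \left(-3 + u^{2} + C u\right)$ ($t{\left(u,C \right)} = \left(C + u\right) \left(C u + \left(u^{2} - 3\right)\right) = \left(C + u\right) \left(C u + \left(-3 + u^{2}\right)\right) = \left(C + u\right) \left(-3 + u^{2} + C u\right)$)
$A + t{\left(69,L \right)} = 4727 + \left(69^{3} - 12 - 207 + 69 \cdot 4^{2} + 2 \cdot 4 \cdot 69^{2}\right) = 4727 + \left(328509 - 12 - 207 + 69 \cdot 16 + 2 \cdot 4 \cdot 4761\right) = 4727 + \left(328509 - 12 - 207 + 1104 + 38088\right) = 4727 + 367482 = 372209$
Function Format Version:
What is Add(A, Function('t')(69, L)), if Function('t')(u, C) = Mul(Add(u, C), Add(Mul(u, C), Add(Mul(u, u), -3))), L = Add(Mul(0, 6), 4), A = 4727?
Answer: 372209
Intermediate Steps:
L = 4 (L = Add(0, 4) = 4)
Function('t')(u, C) = Mul(Add(C, u), Add(-3, Pow(u, 2), Mul(C, u))) (Function('t')(u, C) = Mul(Add(C, u), Add(Mul(C, u), Add(Pow(u, 2), -3))) = Mul(Add(C, u), Add(Mul(C, u), Add(-3, Pow(u, 2)))) = Mul(Add(C, u), Add(-3, Pow(u, 2), Mul(C, u))))
Add(A, Function('t')(69, L)) = Add(4727, Add(Pow(69, 3), Mul(-3, 4), Mul(-3, 69), Mul(69, Pow(4, 2)), Mul(2, 4, Pow(69, 2)))) = Add(4727, Add(328509, -12, -207, Mul(69, 16), Mul(2, 4, 4761))) = Add(4727, Add(328509, -12, -207, 1104, 38088)) = Add(4727, 367482) = 372209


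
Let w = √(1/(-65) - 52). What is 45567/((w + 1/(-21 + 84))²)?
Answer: 764114162175/(65 + 441*I*√4485)² ≈ -876.02 - 3.856*I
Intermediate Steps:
w = 7*I*√4485/65 (w = √(-1/65 - 52) = √(-3381/65) = 7*I*√4485/65 ≈ 7.2122*I)
45567/((w + 1/(-21 + 84))²) = 45567/((7*I*√4485/65 + 1/(-21 + 84))²) = 45567/((7*I*√4485/65 + 1/63)²) = 45567/((1/63 + 7*I*√4485/65)²) = 45567/(1/63 + 7*I*√4485/65)²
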